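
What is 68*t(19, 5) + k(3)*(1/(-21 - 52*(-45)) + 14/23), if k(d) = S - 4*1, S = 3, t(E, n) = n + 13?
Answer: 92433307/75555 ≈ 1223.4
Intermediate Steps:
t(E, n) = 13 + n
k(d) = -1 (k(d) = 3 - 4*1 = 3 - 4 = -1)
68*t(19, 5) + k(3)*(1/(-21 - 52*(-45)) + 14/23) = 68*(13 + 5) - (1/(-21 - 52*(-45)) + 14/23) = 68*18 - (-1/45/(-73) + 14*(1/23)) = 1224 - (-1/73*(-1/45) + 14/23) = 1224 - (1/3285 + 14/23) = 1224 - 1*46013/75555 = 1224 - 46013/75555 = 92433307/75555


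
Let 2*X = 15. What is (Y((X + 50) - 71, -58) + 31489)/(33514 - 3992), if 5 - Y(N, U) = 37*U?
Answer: 580/509 ≈ 1.1395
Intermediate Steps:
X = 15/2 (X = (½)*15 = 15/2 ≈ 7.5000)
Y(N, U) = 5 - 37*U
(Y((X + 50) - 71, -58) + 31489)/(33514 - 3992) = ((5 - 37*(-58)) + 31489)/(33514 - 3992) = ((5 + 2146) + 31489)/29522 = (2151 + 31489)*(1/29522) = 33640*(1/29522) = 580/509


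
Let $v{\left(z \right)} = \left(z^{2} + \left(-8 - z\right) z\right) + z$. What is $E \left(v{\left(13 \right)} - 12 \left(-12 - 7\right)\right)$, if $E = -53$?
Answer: $-7261$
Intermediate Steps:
$v{\left(z \right)} = z + z^{2} + z \left(-8 - z\right)$ ($v{\left(z \right)} = \left(z^{2} + z \left(-8 - z\right)\right) + z = z + z^{2} + z \left(-8 - z\right)$)
$E \left(v{\left(13 \right)} - 12 \left(-12 - 7\right)\right) = - 53 \left(\left(-7\right) 13 - 12 \left(-12 - 7\right)\right) = - 53 \left(-91 - -228\right) = - 53 \left(-91 + 228\right) = \left(-53\right) 137 = -7261$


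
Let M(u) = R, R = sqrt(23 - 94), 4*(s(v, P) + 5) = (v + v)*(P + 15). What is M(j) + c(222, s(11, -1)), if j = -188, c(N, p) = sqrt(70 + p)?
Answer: sqrt(142) + I*sqrt(71) ≈ 11.916 + 8.4261*I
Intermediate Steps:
s(v, P) = -5 + v*(15 + P)/2 (s(v, P) = -5 + ((v + v)*(P + 15))/4 = -5 + ((2*v)*(15 + P))/4 = -5 + (2*v*(15 + P))/4 = -5 + v*(15 + P)/2)
R = I*sqrt(71) (R = sqrt(-71) = I*sqrt(71) ≈ 8.4261*I)
M(u) = I*sqrt(71)
M(j) + c(222, s(11, -1)) = I*sqrt(71) + sqrt(70 + (-5 + (15/2)*11 + (1/2)*(-1)*11)) = I*sqrt(71) + sqrt(70 + (-5 + 165/2 - 11/2)) = I*sqrt(71) + sqrt(70 + 72) = I*sqrt(71) + sqrt(142) = sqrt(142) + I*sqrt(71)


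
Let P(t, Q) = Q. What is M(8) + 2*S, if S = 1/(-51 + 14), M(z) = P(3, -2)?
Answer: -76/37 ≈ -2.0541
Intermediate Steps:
M(z) = -2
S = -1/37 (S = 1/(-37) = -1/37 ≈ -0.027027)
M(8) + 2*S = -2 + 2*(-1/37) = -2 - 2/37 = -76/37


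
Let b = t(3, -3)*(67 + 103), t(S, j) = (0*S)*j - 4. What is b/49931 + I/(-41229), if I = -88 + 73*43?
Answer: -6680563/76244637 ≈ -0.087620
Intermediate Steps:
t(S, j) = -4 (t(S, j) = 0*j - 4 = 0 - 4 = -4)
I = 3051 (I = -88 + 3139 = 3051)
b = -680 (b = -4*(67 + 103) = -4*170 = -680)
b/49931 + I/(-41229) = -680/49931 + 3051/(-41229) = -680*1/49931 + 3051*(-1/41229) = -680/49931 - 113/1527 = -6680563/76244637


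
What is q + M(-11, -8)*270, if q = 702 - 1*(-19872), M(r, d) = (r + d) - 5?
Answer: 14094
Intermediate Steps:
M(r, d) = -5 + d + r (M(r, d) = (d + r) - 5 = -5 + d + r)
q = 20574 (q = 702 + 19872 = 20574)
q + M(-11, -8)*270 = 20574 + (-5 - 8 - 11)*270 = 20574 - 24*270 = 20574 - 6480 = 14094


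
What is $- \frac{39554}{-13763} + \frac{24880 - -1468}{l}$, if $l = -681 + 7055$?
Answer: $\frac{307372360}{43862681} \approx 7.0076$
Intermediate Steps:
$l = 6374$
$- \frac{39554}{-13763} + \frac{24880 - -1468}{l} = - \frac{39554}{-13763} + \frac{24880 - -1468}{6374} = \left(-39554\right) \left(- \frac{1}{13763}\right) + \left(24880 + 1468\right) \frac{1}{6374} = \frac{39554}{13763} + 26348 \cdot \frac{1}{6374} = \frac{39554}{13763} + \frac{13174}{3187} = \frac{307372360}{43862681}$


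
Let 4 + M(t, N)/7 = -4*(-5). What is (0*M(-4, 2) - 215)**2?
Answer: 46225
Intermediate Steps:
M(t, N) = 112 (M(t, N) = -28 + 7*(-4*(-5)) = -28 + 7*20 = -28 + 140 = 112)
(0*M(-4, 2) - 215)**2 = (0*112 - 215)**2 = (0 - 215)**2 = (-215)**2 = 46225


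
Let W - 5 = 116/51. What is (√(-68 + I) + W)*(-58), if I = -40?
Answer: -21518/51 - 348*I*√3 ≈ -421.92 - 602.75*I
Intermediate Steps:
W = 371/51 (W = 5 + 116/51 = 371/51 ≈ 7.2745)
(√(-68 + I) + W)*(-58) = (√(-68 - 40) + 371/51)*(-58) = (√(-108) + 371/51)*(-58) = (6*I*√3 + 371/51)*(-58) = (371/51 + 6*I*√3)*(-58) = -21518/51 - 348*I*√3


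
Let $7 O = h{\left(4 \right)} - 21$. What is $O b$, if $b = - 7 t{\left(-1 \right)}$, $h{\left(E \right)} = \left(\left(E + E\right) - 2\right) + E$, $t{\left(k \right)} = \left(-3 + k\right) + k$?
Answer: $-55$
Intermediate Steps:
$t{\left(k \right)} = -3 + 2 k$
$h{\left(E \right)} = -2 + 3 E$ ($h{\left(E \right)} = \left(2 E - 2\right) + E = \left(-2 + 2 E\right) + E = -2 + 3 E$)
$b = 35$ ($b = - 7 \left(-3 + 2 \left(-1\right)\right) = - 7 \left(-3 - 2\right) = \left(-7\right) \left(-5\right) = 35$)
$O = - \frac{11}{7}$ ($O = \frac{\left(-2 + 3 \cdot 4\right) - 21}{7} = \frac{\left(-2 + 12\right) - 21}{7} = \frac{10 - 21}{7} = \frac{1}{7} \left(-11\right) = - \frac{11}{7} \approx -1.5714$)
$O b = \left(- \frac{11}{7}\right) 35 = -55$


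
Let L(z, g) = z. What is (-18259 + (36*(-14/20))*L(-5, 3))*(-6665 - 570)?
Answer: 131192255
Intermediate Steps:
(-18259 + (36*(-14/20))*L(-5, 3))*(-6665 - 570) = (-18259 + (36*(-14/20))*(-5))*(-6665 - 570) = (-18259 + (36*(-14*1/20))*(-5))*(-7235) = (-18259 + (36*(-7/10))*(-5))*(-7235) = (-18259 - 126/5*(-5))*(-7235) = (-18259 + 126)*(-7235) = -18133*(-7235) = 131192255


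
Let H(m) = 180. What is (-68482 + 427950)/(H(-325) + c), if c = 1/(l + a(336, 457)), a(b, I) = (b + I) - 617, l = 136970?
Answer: 49299598328/24686281 ≈ 1997.0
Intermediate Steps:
a(b, I) = -617 + I + b (a(b, I) = (I + b) - 617 = -617 + I + b)
c = 1/137146 (c = 1/(136970 + (-617 + 457 + 336)) = 1/(136970 + 176) = 1/137146 ≈ 7.2915e-6)
(-68482 + 427950)/(H(-325) + c) = (-68482 + 427950)/(180 + 1/137146) = 359468/(24686281/137146) = 359468*(137146/24686281) = 49299598328/24686281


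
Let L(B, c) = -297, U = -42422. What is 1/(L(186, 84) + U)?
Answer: -1/42719 ≈ -2.3409e-5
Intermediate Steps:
1/(L(186, 84) + U) = 1/(-297 - 42422) = 1/(-42719) = -1/42719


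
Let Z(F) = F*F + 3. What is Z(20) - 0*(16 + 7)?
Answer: 403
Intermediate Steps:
Z(F) = 3 + F² (Z(F) = F² + 3 = 3 + F²)
Z(20) - 0*(16 + 7) = (3 + 20²) - 0*(16 + 7) = (3 + 400) - 0*23 = 403 - 1*0 = 403 + 0 = 403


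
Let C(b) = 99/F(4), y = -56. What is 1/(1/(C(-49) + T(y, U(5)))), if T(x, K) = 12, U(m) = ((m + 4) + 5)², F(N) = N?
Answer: 147/4 ≈ 36.750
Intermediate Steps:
U(m) = (9 + m)² (U(m) = ((4 + m) + 5)² = (9 + m)²)
C(b) = 99/4
1/(1/(C(-49) + T(y, U(5)))) = 1/(1/(99/4 + 12)) = 1/(1/(147/4)) = 1/(4/147) = 147/4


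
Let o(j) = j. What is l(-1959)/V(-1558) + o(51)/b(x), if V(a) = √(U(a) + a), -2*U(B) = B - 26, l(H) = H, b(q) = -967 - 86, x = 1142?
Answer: -17/351 + 1959*I*√766/766 ≈ -0.048433 + 70.781*I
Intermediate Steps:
b(q) = -1053
U(B) = 13 - B/2 (U(B) = -(B - 26)/2 = -(-26 + B)/2 = 13 - B/2)
V(a) = √(13 + a/2) (V(a) = √((13 - a/2) + a) = √(13 + a/2))
l(-1959)/V(-1558) + o(51)/b(x) = -1959*2/√(52 + 2*(-1558)) + 51/(-1053) = -1959*2/√(52 - 3116) + 51*(-1/1053) = -1959*(-I*√766/766) - 17/351 = -(-1959)*I*√766/766 - 17/351 = 1959*I*√766/766 - 17/351 = -17/351 + 1959*I*√766/766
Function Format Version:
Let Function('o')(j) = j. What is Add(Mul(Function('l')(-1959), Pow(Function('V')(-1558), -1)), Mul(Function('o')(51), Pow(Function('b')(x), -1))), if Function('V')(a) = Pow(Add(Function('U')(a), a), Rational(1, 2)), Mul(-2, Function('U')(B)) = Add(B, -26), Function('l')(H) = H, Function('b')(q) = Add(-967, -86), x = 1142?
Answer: Add(Rational(-17, 351), Mul(Rational(1959, 766), I, Pow(766, Rational(1, 2)))) ≈ Add(-0.048433, Mul(70.781, I))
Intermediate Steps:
Function('b')(q) = -1053
Function('U')(B) = Add(13, Mul(Rational(-1, 2), B)) (Function('U')(B) = Mul(Rational(-1, 2), Add(B, -26)) = Mul(Rational(-1, 2), Add(-26, B)) = Add(13, Mul(Rational(-1, 2), B)))
Function('V')(a) = Pow(Add(13, Mul(Rational(1, 2), a)), Rational(1, 2)) (Function('V')(a) = Pow(Add(Add(13, Mul(Rational(-1, 2), a)), a), Rational(1, 2)) = Pow(Add(13, Mul(Rational(1, 2), a)), Rational(1, 2)))
Add(Mul(Function('l')(-1959), Pow(Function('V')(-1558), -1)), Mul(Function('o')(51), Pow(Function('b')(x), -1))) = Add(Mul(-1959, Pow(Mul(Rational(1, 2), Pow(Add(52, Mul(2, -1558)), Rational(1, 2))), -1)), Mul(51, Pow(-1053, -1))) = Add(Mul(-1959, Pow(Mul(Rational(1, 2), Pow(Add(52, -3116), Rational(1, 2))), -1)), Mul(51, Rational(-1, 1053))) = Add(Mul(-1959, Pow(Mul(Rational(1, 2), Pow(-3064, Rational(1, 2))), -1)), Rational(-17, 351)) = Add(Mul(-1959, Pow(Mul(Rational(1, 2), Mul(2, I, Pow(766, Rational(1, 2)))), -1)), Rational(-17, 351)) = Add(Mul(-1959, Pow(Mul(I, Pow(766, Rational(1, 2))), -1)), Rational(-17, 351)) = Add(Mul(-1959, Mul(Rational(-1, 766), I, Pow(766, Rational(1, 2)))), Rational(-17, 351)) = Add(Mul(Rational(1959, 766), I, Pow(766, Rational(1, 2))), Rational(-17, 351)) = Add(Rational(-17, 351), Mul(Rational(1959, 766), I, Pow(766, Rational(1, 2))))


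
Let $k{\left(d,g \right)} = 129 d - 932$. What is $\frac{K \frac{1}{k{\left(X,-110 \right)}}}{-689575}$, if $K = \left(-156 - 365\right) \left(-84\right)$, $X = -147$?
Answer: $\frac{43764}{13719094625} \approx 3.19 \cdot 10^{-6}$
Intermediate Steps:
$K = 43764$ ($K = \left(-521\right) \left(-84\right) = 43764$)
$k{\left(d,g \right)} = -932 + 129 d$
$\frac{K \frac{1}{k{\left(X,-110 \right)}}}{-689575} = \frac{43764 \frac{1}{-932 + 129 \left(-147\right)}}{-689575} = \frac{43764}{-932 - 18963} \left(- \frac{1}{689575}\right) = \frac{43764}{-19895} \left(- \frac{1}{689575}\right) = 43764 \left(- \frac{1}{19895}\right) \left(- \frac{1}{689575}\right) = \left(- \frac{43764}{19895}\right) \left(- \frac{1}{689575}\right) = \frac{43764}{13719094625}$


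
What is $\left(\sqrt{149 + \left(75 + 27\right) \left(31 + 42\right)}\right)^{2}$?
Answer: $7595$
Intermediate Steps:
$\left(\sqrt{149 + \left(75 + 27\right) \left(31 + 42\right)}\right)^{2} = \left(\sqrt{149 + 102 \cdot 73}\right)^{2} = \left(\sqrt{149 + 7446}\right)^{2} = \left(\sqrt{7595}\right)^{2} = \left(7 \sqrt{155}\right)^{2} = 7595$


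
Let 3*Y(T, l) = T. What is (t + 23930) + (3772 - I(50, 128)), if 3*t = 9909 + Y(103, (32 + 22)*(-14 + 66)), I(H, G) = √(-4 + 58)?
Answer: 279148/9 - 3*√6 ≈ 31009.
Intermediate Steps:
Y(T, l) = T/3
I(H, G) = 3*√6 (I(H, G) = √54 = 3*√6)
t = 29830/9 (t = (9909 + (⅓)*103)/3 = (9909 + 103/3)/3 = (⅓)*(29830/3) = 29830/9 ≈ 3314.4)
(t + 23930) + (3772 - I(50, 128)) = (29830/9 + 23930) + (3772 - 3*√6) = 245200/9 + (3772 - 3*√6) = 279148/9 - 3*√6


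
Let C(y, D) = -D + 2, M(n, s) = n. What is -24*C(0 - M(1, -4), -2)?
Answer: -96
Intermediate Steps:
C(y, D) = 2 - D
-24*C(0 - M(1, -4), -2) = -24*(2 - 1*(-2)) = -24*(2 + 2) = -24*4 = -96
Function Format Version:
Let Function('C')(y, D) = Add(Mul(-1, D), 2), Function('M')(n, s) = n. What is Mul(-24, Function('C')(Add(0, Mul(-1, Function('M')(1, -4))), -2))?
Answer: -96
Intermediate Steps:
Function('C')(y, D) = Add(2, Mul(-1, D))
Mul(-24, Function('C')(Add(0, Mul(-1, Function('M')(1, -4))), -2)) = Mul(-24, Add(2, Mul(-1, -2))) = Mul(-24, Add(2, 2)) = Mul(-24, 4) = -96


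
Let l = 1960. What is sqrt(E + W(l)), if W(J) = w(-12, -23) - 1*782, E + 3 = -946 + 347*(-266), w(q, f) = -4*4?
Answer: I*sqrt(94049) ≈ 306.67*I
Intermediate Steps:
w(q, f) = -16
E = -93251 (E = -3 + (-946 + 347*(-266)) = -3 + (-946 - 92302) = -3 - 93248 = -93251)
W(J) = -798 (W(J) = -16 - 1*782 = -16 - 782 = -798)
sqrt(E + W(l)) = sqrt(-93251 - 798) = sqrt(-94049) = I*sqrt(94049)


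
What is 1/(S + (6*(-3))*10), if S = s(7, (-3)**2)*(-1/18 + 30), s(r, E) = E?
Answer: 2/179 ≈ 0.011173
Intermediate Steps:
S = 539/2 (S = (-3)**2*(-1/18 + 30) = 9*(-1*1/18 + 30) = 9*(-1/18 + 30) = 9*(539/18) = 539/2 ≈ 269.50)
1/(S + (6*(-3))*10) = 1/(539/2 + (6*(-3))*10) = 1/(539/2 - 18*10) = 1/(539/2 - 180) = 1/(179/2) = 2/179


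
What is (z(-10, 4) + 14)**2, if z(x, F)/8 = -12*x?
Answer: 948676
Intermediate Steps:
z(x, F) = -96*x (z(x, F) = 8*(-12*x) = -96*x)
(z(-10, 4) + 14)**2 = (-96*(-10) + 14)**2 = (960 + 14)**2 = 974**2 = 948676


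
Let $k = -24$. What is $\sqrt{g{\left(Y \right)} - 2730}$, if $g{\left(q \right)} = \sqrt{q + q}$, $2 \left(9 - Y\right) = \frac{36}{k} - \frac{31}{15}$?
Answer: $\frac{\sqrt{-2457000 + 30 \sqrt{19410}}}{30} \approx 52.205 i$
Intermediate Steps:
$Y = \frac{647}{60}$ ($Y = 9 - \frac{\frac{36}{-24} - \frac{31}{15}}{2} = 9 - \frac{36 \left(- \frac{1}{24}\right) - \frac{31}{15}}{2} = 9 - \frac{- \frac{3}{2} - \frac{31}{15}}{2} = 9 - - \frac{107}{60} = 9 + \frac{107}{60} = \frac{647}{60} \approx 10.783$)
$g{\left(q \right)} = \sqrt{2} \sqrt{q}$ ($g{\left(q \right)} = \sqrt{2 q} = \sqrt{2} \sqrt{q}$)
$\sqrt{g{\left(Y \right)} - 2730} = \sqrt{\sqrt{2} \sqrt{\frac{647}{60}} - 2730} = \sqrt{\sqrt{2} \frac{\sqrt{9705}}{30} - 2730} = \sqrt{\frac{\sqrt{19410}}{30} - 2730} = \sqrt{-2730 + \frac{\sqrt{19410}}{30}}$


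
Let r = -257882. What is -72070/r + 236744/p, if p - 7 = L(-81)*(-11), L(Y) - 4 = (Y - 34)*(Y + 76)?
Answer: -15148376717/410161321 ≈ -36.933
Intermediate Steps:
L(Y) = 4 + (-34 + Y)*(76 + Y) (L(Y) = 4 + (Y - 34)*(Y + 76) = 4 + (-34 + Y)*(76 + Y))
p = -6362 (p = 7 + (-2580 + (-81)² + 42*(-81))*(-11) = 7 + (-2580 + 6561 - 3402)*(-11) = 7 + 579*(-11) = 7 - 6369 = -6362)
-72070/r + 236744/p = -72070/(-257882) + 236744/(-6362) = -72070*(-1/257882) + 236744*(-1/6362) = 36035/128941 - 118372/3181 = -15148376717/410161321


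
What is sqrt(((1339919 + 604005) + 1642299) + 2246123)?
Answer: sqrt(5832346) ≈ 2415.0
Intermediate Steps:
sqrt(((1339919 + 604005) + 1642299) + 2246123) = sqrt((1943924 + 1642299) + 2246123) = sqrt(3586223 + 2246123) = sqrt(5832346)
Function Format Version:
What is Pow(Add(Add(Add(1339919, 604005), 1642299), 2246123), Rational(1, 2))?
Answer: Pow(5832346, Rational(1, 2)) ≈ 2415.0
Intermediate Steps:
Pow(Add(Add(Add(1339919, 604005), 1642299), 2246123), Rational(1, 2)) = Pow(Add(Add(1943924, 1642299), 2246123), Rational(1, 2)) = Pow(Add(3586223, 2246123), Rational(1, 2)) = Pow(5832346, Rational(1, 2))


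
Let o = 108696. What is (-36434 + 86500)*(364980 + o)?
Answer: 23715062616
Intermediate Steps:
(-36434 + 86500)*(364980 + o) = (-36434 + 86500)*(364980 + 108696) = 50066*473676 = 23715062616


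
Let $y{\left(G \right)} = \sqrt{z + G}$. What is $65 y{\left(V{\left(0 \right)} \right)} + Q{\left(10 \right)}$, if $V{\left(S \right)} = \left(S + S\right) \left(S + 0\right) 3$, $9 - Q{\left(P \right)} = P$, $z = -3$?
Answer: $-1 + 65 i \sqrt{3} \approx -1.0 + 112.58 i$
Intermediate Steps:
$Q{\left(P \right)} = 9 - P$
$V{\left(S \right)} = 6 S^{2}$ ($V{\left(S \right)} = 2 S S 3 = 2 S^{2} \cdot 3 = 6 S^{2}$)
$y{\left(G \right)} = \sqrt{-3 + G}$
$65 y{\left(V{\left(0 \right)} \right)} + Q{\left(10 \right)} = 65 \sqrt{-3 + 6 \cdot 0^{2}} + \left(9 - 10\right) = 65 \sqrt{-3 + 6 \cdot 0} + \left(9 - 10\right) = 65 \sqrt{-3 + 0} - 1 = 65 \sqrt{-3} - 1 = 65 i \sqrt{3} - 1 = -1 + 65 i \sqrt{3}$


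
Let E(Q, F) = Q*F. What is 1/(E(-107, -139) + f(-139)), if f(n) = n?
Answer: 1/14734 ≈ 6.7870e-5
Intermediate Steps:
E(Q, F) = F*Q
1/(E(-107, -139) + f(-139)) = 1/(-139*(-107) - 139) = 1/(14873 - 139) = 1/14734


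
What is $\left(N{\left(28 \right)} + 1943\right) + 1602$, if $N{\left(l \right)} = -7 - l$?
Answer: $3510$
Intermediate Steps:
$\left(N{\left(28 \right)} + 1943\right) + 1602 = \left(\left(-7 - 28\right) + 1943\right) + 1602 = \left(-35 + 1943\right) + 1602 = 1908 + 1602 = 3510$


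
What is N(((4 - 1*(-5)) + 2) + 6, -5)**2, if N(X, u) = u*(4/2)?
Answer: 100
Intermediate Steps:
N(X, u) = 2*u (N(X, u) = u*(4*(1/2)) = u*2 = 2*u)
N(((4 - 1*(-5)) + 2) + 6, -5)**2 = (2*(-5))**2 = (-10)**2 = 100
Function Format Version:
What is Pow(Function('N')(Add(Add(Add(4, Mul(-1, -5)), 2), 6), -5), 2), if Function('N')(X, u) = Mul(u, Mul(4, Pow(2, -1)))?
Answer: 100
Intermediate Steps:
Function('N')(X, u) = Mul(2, u) (Function('N')(X, u) = Mul(u, Mul(4, Rational(1, 2))) = Mul(u, 2) = Mul(2, u))
Pow(Function('N')(Add(Add(Add(4, Mul(-1, -5)), 2), 6), -5), 2) = Pow(Mul(2, -5), 2) = Pow(-10, 2) = 100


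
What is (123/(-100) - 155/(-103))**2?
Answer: 8014561/106090000 ≈ 0.075545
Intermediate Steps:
(123/(-100) - 155/(-103))**2 = (123*(-1/100) - 155*(-1/103))**2 = (-123/100 + 155/103)**2 = (2831/10300)**2 = 8014561/106090000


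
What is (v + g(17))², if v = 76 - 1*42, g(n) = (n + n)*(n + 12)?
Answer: 1040400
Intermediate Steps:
g(n) = 2*n*(12 + n) (g(n) = (2*n)*(12 + n) = 2*n*(12 + n))
v = 34 (v = 76 - 42 = 34)
(v + g(17))² = (34 + 2*17*(12 + 17))² = (34 + 2*17*29)² = (34 + 986)² = 1020² = 1040400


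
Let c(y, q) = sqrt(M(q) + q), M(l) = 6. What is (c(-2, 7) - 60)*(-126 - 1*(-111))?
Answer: 900 - 15*sqrt(13) ≈ 845.92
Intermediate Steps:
c(y, q) = sqrt(6 + q)
(c(-2, 7) - 60)*(-126 - 1*(-111)) = (sqrt(6 + 7) - 60)*(-126 - 1*(-111)) = (sqrt(13) - 60)*(-126 + 111) = (-60 + sqrt(13))*(-15) = 900 - 15*sqrt(13)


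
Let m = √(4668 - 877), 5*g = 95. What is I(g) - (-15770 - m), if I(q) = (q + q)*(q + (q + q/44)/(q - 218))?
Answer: 72185731/4378 + √3791 ≈ 16550.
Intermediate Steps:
g = 19 (g = (⅕)*95 = 19)
m = √3791 ≈ 61.571
I(q) = 2*q*(q + 45*q/(44*(-218 + q))) (I(q) = (2*q)*(q + (q + q*(1/44))/(-218 + q)) = (2*q)*(q + (q + q/44)/(-218 + q)) = (2*q)*(q + (45*q/44)/(-218 + q)) = (2*q)*(q + 45*q/(44*(-218 + q))) = 2*q*(q + 45*q/(44*(-218 + q))))
I(g) - (-15770 - m) = (1/22)*19²*(-9547 + 44*19)/(-218 + 19) - (-15770 - √3791) = (1/22)*361*(-9547 + 836)/(-199) + (15770 + √3791) = (1/22)*361*(-1/199)*(-8711) + (15770 + √3791) = 3144671/4378 + (15770 + √3791) = 72185731/4378 + √3791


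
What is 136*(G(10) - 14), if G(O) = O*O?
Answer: 11696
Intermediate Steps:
G(O) = O²
136*(G(10) - 14) = 136*(10² - 14) = 136*(100 - 14) = 136*86 = 11696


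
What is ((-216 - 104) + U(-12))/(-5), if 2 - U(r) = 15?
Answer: 333/5 ≈ 66.600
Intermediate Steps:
U(r) = -13 (U(r) = 2 - 1*15 = 2 - 15 = -13)
((-216 - 104) + U(-12))/(-5) = ((-216 - 104) - 13)/(-5) = -(-320 - 13)/5 = -1/5*(-333) = 333/5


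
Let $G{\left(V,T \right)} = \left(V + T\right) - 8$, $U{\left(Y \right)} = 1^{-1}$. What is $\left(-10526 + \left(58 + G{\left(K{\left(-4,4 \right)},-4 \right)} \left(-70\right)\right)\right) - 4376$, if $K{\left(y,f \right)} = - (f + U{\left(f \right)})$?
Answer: $-13654$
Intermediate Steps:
$U{\left(Y \right)} = 1$
$K{\left(y,f \right)} = -1 - f$ ($K{\left(y,f \right)} = - (f + 1) = - (1 + f) = -1 - f$)
$G{\left(V,T \right)} = -8 + T + V$ ($G{\left(V,T \right)} = \left(T + V\right) - 8 = -8 + T + V$)
$\left(-10526 + \left(58 + G{\left(K{\left(-4,4 \right)},-4 \right)} \left(-70\right)\right)\right) - 4376 = \left(-10526 + \left(58 + \left(-8 - 4 - 5\right) \left(-70\right)\right)\right) - 4376 = \left(-10526 + \left(58 - -1190\right)\right) - 4376 = \left(-10526 + \left(58 + 1190\right)\right) - 4376 = \left(-10526 + 1248\right) - 4376 = -9278 - 4376 = -13654$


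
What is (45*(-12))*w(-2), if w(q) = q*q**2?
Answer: 4320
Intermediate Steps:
w(q) = q**3
(45*(-12))*w(-2) = (45*(-12))*(-2)**3 = -540*(-8) = 4320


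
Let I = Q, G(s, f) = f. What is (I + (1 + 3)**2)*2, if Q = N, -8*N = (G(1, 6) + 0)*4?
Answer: 26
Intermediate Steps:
N = -3 (N = -(6 + 0)*4/8 = -3*4/4 = -1/8*24 = -3)
Q = -3
I = -3
(I + (1 + 3)**2)*2 = (-3 + (1 + 3)**2)*2 = (-3 + 4**2)*2 = (-3 + 16)*2 = 13*2 = 26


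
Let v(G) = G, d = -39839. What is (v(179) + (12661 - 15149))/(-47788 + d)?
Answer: 2309/87627 ≈ 0.026350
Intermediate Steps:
(v(179) + (12661 - 15149))/(-47788 + d) = (179 + (12661 - 15149))/(-47788 - 39839) = (179 - 2488)/(-87627) = -2309*(-1/87627) = 2309/87627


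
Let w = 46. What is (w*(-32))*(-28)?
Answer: 41216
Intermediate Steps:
(w*(-32))*(-28) = (46*(-32))*(-28) = -1472*(-28) = 41216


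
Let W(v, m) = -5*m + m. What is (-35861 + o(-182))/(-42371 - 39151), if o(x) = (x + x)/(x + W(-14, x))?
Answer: 107585/244566 ≈ 0.43990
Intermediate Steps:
W(v, m) = -4*m
o(x) = -2/3 (o(x) = (x + x)/(x - 4*x) = (2*x)/((-3*x)) = (2*x)*(-1/(3*x)) = -2/3)
(-35861 + o(-182))/(-42371 - 39151) = (-35861 - 2/3)/(-42371 - 39151) = -107585/3/(-81522) = -107585/3*(-1/81522) = 107585/244566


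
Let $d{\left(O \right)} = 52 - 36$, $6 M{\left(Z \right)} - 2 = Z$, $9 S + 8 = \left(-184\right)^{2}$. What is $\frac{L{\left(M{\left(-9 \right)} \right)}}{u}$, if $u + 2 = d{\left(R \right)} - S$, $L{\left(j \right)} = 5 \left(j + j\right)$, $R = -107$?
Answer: $\frac{105}{33722} \approx 0.0031137$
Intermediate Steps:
$S = \frac{33848}{9}$ ($S = - \frac{8}{9} + \frac{\left(-184\right)^{2}}{9} = - \frac{8}{9} + \frac{1}{9} \cdot 33856 = - \frac{8}{9} + \frac{33856}{9} = \frac{33848}{9} \approx 3760.9$)
$M{\left(Z \right)} = \frac{1}{3} + \frac{Z}{6}$
$L{\left(j \right)} = 10 j$ ($L{\left(j \right)} = 5 \cdot 2 j = 10 j$)
$d{\left(O \right)} = 16$
$u = - \frac{33722}{9}$ ($u = -2 + \left(16 - \frac{33848}{9}\right) = -2 - \frac{33704}{9} = - \frac{33722}{9} \approx -3746.9$)
$\frac{L{\left(M{\left(-9 \right)} \right)}}{u} = \frac{10 \left(\frac{1}{3} + \frac{1}{6} \left(-9\right)\right)}{- \frac{33722}{9}} = 10 \left(\frac{1}{3} - \frac{3}{2}\right) \left(- \frac{9}{33722}\right) = 10 \left(- \frac{7}{6}\right) \left(- \frac{9}{33722}\right) = \left(- \frac{35}{3}\right) \left(- \frac{9}{33722}\right) = \frac{105}{33722}$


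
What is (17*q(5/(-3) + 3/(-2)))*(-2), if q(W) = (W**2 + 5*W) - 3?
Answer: 5389/18 ≈ 299.39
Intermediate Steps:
q(W) = -3 + W**2 + 5*W
(17*q(5/(-3) + 3/(-2)))*(-2) = (17*(-3 + (5/(-3) + 3/(-2))**2 + 5*(5/(-3) + 3/(-2))))*(-2) = (17*(-3 + (5*(-1/3) + 3*(-1/2))**2 + 5*(5*(-1/3) + 3*(-1/2))))*(-2) = (17*(-3 + (-5/3 - 3/2)**2 + 5*(-5/3 - 3/2)))*(-2) = (17*(-3 + (-19/6)**2 + 5*(-19/6)))*(-2) = (17*(-3 + 361/36 - 95/6))*(-2) = (17*(-317/36))*(-2) = -5389/36*(-2) = 5389/18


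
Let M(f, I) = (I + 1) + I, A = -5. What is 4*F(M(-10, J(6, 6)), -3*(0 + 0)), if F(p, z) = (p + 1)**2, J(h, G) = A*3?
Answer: 3136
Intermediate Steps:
J(h, G) = -15 (J(h, G) = -5*3 = -15)
M(f, I) = 1 + 2*I (M(f, I) = (1 + I) + I = 1 + 2*I)
F(p, z) = (1 + p)**2
4*F(M(-10, J(6, 6)), -3*(0 + 0)) = 4*(1 + (1 + 2*(-15)))**2 = 4*(1 + (1 - 30))**2 = 4*(1 - 29)**2 = 4*(-28)**2 = 4*784 = 3136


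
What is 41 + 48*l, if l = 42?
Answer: 2057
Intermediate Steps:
41 + 48*l = 41 + 48*42 = 41 + 2016 = 2057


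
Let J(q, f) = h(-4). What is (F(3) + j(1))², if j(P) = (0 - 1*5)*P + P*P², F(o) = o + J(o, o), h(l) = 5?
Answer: 16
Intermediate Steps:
J(q, f) = 5
F(o) = 5 + o (F(o) = o + 5 = 5 + o)
j(P) = P³ - 5*P (j(P) = (0 - 5)*P + P³ = -5*P + P³ = P³ - 5*P)
(F(3) + j(1))² = ((5 + 3) + 1*(-5 + 1²))² = (8 + 1*(-5 + 1))² = (8 + 1*(-4))² = (8 - 4)² = 4² = 16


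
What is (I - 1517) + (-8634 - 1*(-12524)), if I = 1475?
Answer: 3848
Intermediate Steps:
(I - 1517) + (-8634 - 1*(-12524)) = (1475 - 1517) + (-8634 - 1*(-12524)) = -42 + (-8634 + 12524) = -42 + 3890 = 3848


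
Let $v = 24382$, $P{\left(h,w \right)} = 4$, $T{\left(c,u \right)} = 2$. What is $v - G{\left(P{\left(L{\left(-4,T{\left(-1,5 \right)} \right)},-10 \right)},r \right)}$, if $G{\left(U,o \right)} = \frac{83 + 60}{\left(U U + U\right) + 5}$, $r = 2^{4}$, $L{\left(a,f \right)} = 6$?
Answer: $\frac{609407}{25} \approx 24376.0$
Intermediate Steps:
$r = 16$
$G{\left(U,o \right)} = \frac{143}{5 + U + U^{2}}$ ($G{\left(U,o \right)} = \frac{143}{\left(U^{2} + U\right) + 5} = \frac{143}{\left(U + U^{2}\right) + 5} = \frac{143}{5 + U + U^{2}}$)
$v - G{\left(P{\left(L{\left(-4,T{\left(-1,5 \right)} \right)},-10 \right)},r \right)} = 24382 - \frac{143}{5 + 4 + 4^{2}} = 24382 - \frac{143}{5 + 4 + 16} = 24382 - \frac{143}{25} = \frac{609407}{25}$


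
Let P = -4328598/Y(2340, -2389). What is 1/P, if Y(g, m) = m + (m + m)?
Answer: 2389/1442866 ≈ 0.0016557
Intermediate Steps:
Y(g, m) = 3*m (Y(g, m) = m + 2*m = 3*m)
P = 1442866/2389 (P = -4328598/(3*(-2389)) = -4328598/(-7167) = -4328598*(-1/7167) = 1442866/2389 ≈ 603.96)
1/P = 1/(1442866/2389) = 2389/1442866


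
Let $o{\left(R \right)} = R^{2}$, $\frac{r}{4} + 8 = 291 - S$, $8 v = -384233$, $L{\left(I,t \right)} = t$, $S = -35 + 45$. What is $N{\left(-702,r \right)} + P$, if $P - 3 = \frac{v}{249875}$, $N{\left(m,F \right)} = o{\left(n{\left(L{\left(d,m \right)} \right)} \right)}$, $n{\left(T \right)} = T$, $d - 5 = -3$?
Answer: $\frac{985120808767}{1999000} \approx 4.9281 \cdot 10^{5}$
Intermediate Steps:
$d = 2$ ($d = 5 - 3 = 2$)
$S = 10$
$v = - \frac{384233}{8}$ ($v = \frac{1}{8} \left(-384233\right) = - \frac{384233}{8} \approx -48029.0$)
$r = 1092$ ($r = -32 + 4 \left(291 - 10\right) = -32 + 4 \cdot 281 = -32 + 1124 = 1092$)
$N{\left(m,F \right)} = m^{2}$
$P = \frac{5612767}{1999000}$ ($P = 3 - \frac{384233}{8 \cdot 249875} = 3 - \frac{384233}{1999000} = \frac{5612767}{1999000} \approx 2.8078$)
$N{\left(-702,r \right)} + P = \left(-702\right)^{2} + \frac{5612767}{1999000} = 492804 + \frac{5612767}{1999000} = \frac{985120808767}{1999000}$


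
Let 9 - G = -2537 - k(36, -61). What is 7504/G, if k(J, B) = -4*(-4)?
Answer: 536/183 ≈ 2.9290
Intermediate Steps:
k(J, B) = 16
G = 2562 (G = 9 - (-2537 - 1*16) = 9 - (-2537 - 16) = 9 - 1*(-2553) = 9 + 2553 = 2562)
7504/G = 7504/2562 = 7504*(1/2562) = 536/183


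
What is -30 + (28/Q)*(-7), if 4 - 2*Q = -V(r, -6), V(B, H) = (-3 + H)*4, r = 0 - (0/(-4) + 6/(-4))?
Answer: -71/4 ≈ -17.750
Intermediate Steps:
r = 3/2 (r = 0 - (0*(-¼) + 6*(-¼)) = 0 - (0 - 3/2) = 0 - 1*(-3/2) = 0 + 3/2 = 3/2 ≈ 1.5000)
V(B, H) = -12 + 4*H
Q = -16 (Q = 2 - (-1)*(-12 + 4*(-6))/2 = 2 - (-1)*(-12 - 24)/2 = 2 - (-1)*(-36)/2 = 2 - ½*36 = 2 - 18 = -16)
-30 + (28/Q)*(-7) = -30 + (28/(-16))*(-7) = -30 + (28*(-1/16))*(-7) = -30 - 7/4*(-7) = -30 + 49/4 = -71/4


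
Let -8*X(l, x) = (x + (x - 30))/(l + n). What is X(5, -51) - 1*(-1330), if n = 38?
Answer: 114413/86 ≈ 1330.4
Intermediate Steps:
X(l, x) = -(-30 + 2*x)/(8*(38 + l)) (X(l, x) = -(x + (x - 30))/(8*(l + 38)) = -(x + (-30 + x))/(8*(38 + l)) = -(-30 + 2*x)/(8*(38 + l)))
X(5, -51) - 1*(-1330) = (15 - 1*(-51))/(4*(38 + 5)) - 1*(-1330) = (¼)*(15 + 51)/43 + 1330 = (¼)*(1/43)*66 + 1330 = 33/86 + 1330 = 114413/86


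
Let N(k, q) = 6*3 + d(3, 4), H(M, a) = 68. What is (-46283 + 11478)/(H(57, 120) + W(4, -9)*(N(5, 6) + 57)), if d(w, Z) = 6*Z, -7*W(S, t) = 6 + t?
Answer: -243635/773 ≈ -315.18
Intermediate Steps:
W(S, t) = -6/7 - t/7 (W(S, t) = -(6 + t)/7 = -6/7 - t/7)
N(k, q) = 42 (N(k, q) = 6*3 + 6*4 = 18 + 24 = 42)
(-46283 + 11478)/(H(57, 120) + W(4, -9)*(N(5, 6) + 57)) = (-46283 + 11478)/(68 + (-6/7 - ⅐*(-9))*(42 + 57)) = -34805/(68 + (-6/7 + 9/7)*99) = -34805/(68 + (3/7)*99) = -34805/(68 + 297/7) = -34805/773/7 = -34805*7/773 = -243635/773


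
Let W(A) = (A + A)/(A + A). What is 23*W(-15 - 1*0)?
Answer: 23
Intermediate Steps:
W(A) = 1 (W(A) = (2*A)/((2*A)) = (2*A)*(1/(2*A)) = 1)
23*W(-15 - 1*0) = 23*1 = 23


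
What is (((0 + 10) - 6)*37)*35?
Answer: 5180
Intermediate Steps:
(((0 + 10) - 6)*37)*35 = ((10 - 6)*37)*35 = (4*37)*35 = 148*35 = 5180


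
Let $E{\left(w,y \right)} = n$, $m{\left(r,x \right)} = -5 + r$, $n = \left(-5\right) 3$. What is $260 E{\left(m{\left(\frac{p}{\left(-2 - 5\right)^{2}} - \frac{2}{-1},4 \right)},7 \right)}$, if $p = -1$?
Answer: $-3900$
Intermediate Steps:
$n = -15$
$E{\left(w,y \right)} = -15$
$260 E{\left(m{\left(\frac{p}{\left(-2 - 5\right)^{2}} - \frac{2}{-1},4 \right)},7 \right)} = 260 \left(-15\right) = -3900$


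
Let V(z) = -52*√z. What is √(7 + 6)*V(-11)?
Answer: -52*I*√143 ≈ -621.83*I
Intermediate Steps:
√(7 + 6)*V(-11) = √(7 + 6)*(-52*I*√11) = √13*(-52*I*√11) = -52*I*√143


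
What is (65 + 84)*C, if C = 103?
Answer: 15347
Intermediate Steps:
(65 + 84)*C = (65 + 84)*103 = 149*103 = 15347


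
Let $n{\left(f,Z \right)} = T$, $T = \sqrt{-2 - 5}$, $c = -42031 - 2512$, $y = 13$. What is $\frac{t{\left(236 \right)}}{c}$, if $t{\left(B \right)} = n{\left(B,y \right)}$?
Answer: $- \frac{i \sqrt{7}}{44543} \approx - 5.9398 \cdot 10^{-5} i$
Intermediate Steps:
$c = -44543$ ($c = -42031 - 2512 = -44543$)
$T = i \sqrt{7}$ ($T = \sqrt{-7} = i \sqrt{7} \approx 2.6458 i$)
$n{\left(f,Z \right)} = i \sqrt{7}$
$t{\left(B \right)} = i \sqrt{7}$
$\frac{t{\left(236 \right)}}{c} = \frac{i \sqrt{7}}{-44543} = i \sqrt{7} \left(- \frac{1}{44543}\right) = - \frac{i \sqrt{7}}{44543}$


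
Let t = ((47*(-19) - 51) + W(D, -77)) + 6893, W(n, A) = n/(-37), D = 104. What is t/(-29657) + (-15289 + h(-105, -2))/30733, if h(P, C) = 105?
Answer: -320864061/461967089 ≈ -0.69456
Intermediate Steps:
W(n, A) = -n/37 (W(n, A) = n*(-1/37) = -n/37)
t = 220009/37 (t = ((47*(-19) - 51) - 1/37*104) + 6893 = ((-893 - 51) - 104/37) + 6893 = (-944 - 104/37) + 6893 = -35032/37 + 6893 = 220009/37 ≈ 5946.2)
t/(-29657) + (-15289 + h(-105, -2))/30733 = (220009/37)/(-29657) + (-15289 + 105)/30733 = (220009/37)*(-1/29657) - 15184*1/30733 = -220009/1097309 - 208/421 = -320864061/461967089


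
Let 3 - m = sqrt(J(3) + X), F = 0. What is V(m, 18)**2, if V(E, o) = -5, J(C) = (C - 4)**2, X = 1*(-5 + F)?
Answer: 25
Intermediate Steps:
X = -5 (X = 1*(-5 + 0) = 1*(-5) = -5)
J(C) = (-4 + C)**2
m = 3 - 2*I (m = 3 - sqrt((-4 + 3)**2 - 5) = 3 - sqrt((-1)**2 - 5) = 3 - sqrt(1 - 5) = 3 - sqrt(-4) = 3 - 2*I ≈ 3.0 - 2.0*I)
V(m, 18)**2 = (-5)**2 = 25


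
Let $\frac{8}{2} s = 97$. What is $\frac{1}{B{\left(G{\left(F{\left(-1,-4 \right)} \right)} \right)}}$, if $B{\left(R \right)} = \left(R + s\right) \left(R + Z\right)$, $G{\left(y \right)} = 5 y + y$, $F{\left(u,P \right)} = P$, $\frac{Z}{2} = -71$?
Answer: $- \frac{2}{83} \approx -0.024096$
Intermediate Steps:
$Z = -142$ ($Z = 2 \left(-71\right) = -142$)
$G{\left(y \right)} = 6 y$
$s = \frac{97}{4}$ ($s = \frac{1}{4} \cdot 97 = \frac{97}{4} \approx 24.25$)
$B{\left(R \right)} = \left(-142 + R\right) \left(\frac{97}{4} + R\right)$ ($B{\left(R \right)} = \left(R + \frac{97}{4}\right) \left(R - 142\right) = \left(\frac{97}{4} + R\right) \left(-142 + R\right) = \left(-142 + R\right) \left(\frac{97}{4} + R\right)$)
$\frac{1}{B{\left(G{\left(F{\left(-1,-4 \right)} \right)} \right)}} = \frac{1}{- \frac{6887}{2} + \left(6 \left(-4\right)\right)^{2} - \frac{471 \cdot 6 \left(-4\right)}{4}} = \frac{1}{- \frac{6887}{2} + \left(-24\right)^{2} - -2826} = \frac{1}{- \frac{6887}{2} + 576 + 2826} = \frac{1}{- \frac{83}{2}} = - \frac{2}{83}$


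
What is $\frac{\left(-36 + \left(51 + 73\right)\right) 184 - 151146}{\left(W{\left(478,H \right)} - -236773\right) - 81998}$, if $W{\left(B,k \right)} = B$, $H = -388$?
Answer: $- \frac{134954}{155253} \approx -0.86925$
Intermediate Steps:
$\frac{\left(-36 + \left(51 + 73\right)\right) 184 - 151146}{\left(W{\left(478,H \right)} - -236773\right) - 81998} = \frac{\left(-36 + \left(51 + 73\right)\right) 184 - 151146}{\left(478 - -236773\right) - 81998} = \frac{\left(-36 + 124\right) 184 - 151146}{\left(478 + 236773\right) - 81998} = \frac{88 \cdot 184 - 151146}{237251 - 81998} = \frac{16192 - 151146}{155253} = \left(-134954\right) \frac{1}{155253} = - \frac{134954}{155253}$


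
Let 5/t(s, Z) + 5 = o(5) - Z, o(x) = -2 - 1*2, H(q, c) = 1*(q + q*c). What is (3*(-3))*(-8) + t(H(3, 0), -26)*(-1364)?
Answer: -5596/17 ≈ -329.18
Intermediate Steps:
H(q, c) = q + c*q (H(q, c) = 1*(q + c*q) = q + c*q)
o(x) = -4 (o(x) = -2 - 2 = -4)
t(s, Z) = 5/(-9 - Z) (t(s, Z) = 5/(-5 + (-4 - Z)) = 5/(-9 - Z))
(3*(-3))*(-8) + t(H(3, 0), -26)*(-1364) = (3*(-3))*(-8) - 5/(9 - 26)*(-1364) = -9*(-8) - 5/(-17)*(-1364) = 72 - 5*(-1/17)*(-1364) = 72 + (5/17)*(-1364) = 72 - 6820/17 = -5596/17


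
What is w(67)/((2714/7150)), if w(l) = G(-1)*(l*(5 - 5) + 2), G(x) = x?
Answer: -7150/1357 ≈ -5.2690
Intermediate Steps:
w(l) = -2 (w(l) = -(l*(5 - 5) + 2) = -(l*0 + 2) = -(0 + 2) = -1*2 = -2)
w(67)/((2714/7150)) = -2/(2714/7150) = -2/(2714*(1/7150)) = -2/1357/3575 = -2*3575/1357 = -7150/1357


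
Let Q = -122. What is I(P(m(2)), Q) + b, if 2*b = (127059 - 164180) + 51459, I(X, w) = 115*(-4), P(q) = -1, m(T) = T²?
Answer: 6709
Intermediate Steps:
I(X, w) = -460
b = 7169 (b = ((127059 - 164180) + 51459)/2 = (-37121 + 51459)/2 = (½)*14338 = 7169)
I(P(m(2)), Q) + b = -460 + 7169 = 6709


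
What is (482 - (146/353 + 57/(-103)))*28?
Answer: 490843388/36359 ≈ 13500.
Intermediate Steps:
(482 - (146/353 + 57/(-103)))*28 = (482 - (146*(1/353) + 57*(-1/103)))*28 = (482 - (146/353 - 57/103))*28 = (482 - 1*(-5083/36359))*28 = (482 + 5083/36359)*28 = (17530121/36359)*28 = 490843388/36359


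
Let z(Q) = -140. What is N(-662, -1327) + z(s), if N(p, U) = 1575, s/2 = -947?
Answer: 1435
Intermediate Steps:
s = -1894 (s = 2*(-947) = -1894)
N(-662, -1327) + z(s) = 1575 - 140 = 1435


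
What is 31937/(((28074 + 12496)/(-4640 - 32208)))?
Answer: -588407288/20285 ≈ -29007.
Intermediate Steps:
31937/(((28074 + 12496)/(-4640 - 32208))) = 31937/((40570/(-36848))) = 31937/((40570*(-1/36848))) = 31937/(-20285/18424) = 31937*(-18424/20285) = -588407288/20285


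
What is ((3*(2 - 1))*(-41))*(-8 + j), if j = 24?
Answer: -1968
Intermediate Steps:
((3*(2 - 1))*(-41))*(-8 + j) = ((3*(2 - 1))*(-41))*(-8 + 24) = ((3*1)*(-41))*16 = (3*(-41))*16 = -123*16 = -1968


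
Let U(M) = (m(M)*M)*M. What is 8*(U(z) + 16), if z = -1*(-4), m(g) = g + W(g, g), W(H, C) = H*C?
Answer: 2688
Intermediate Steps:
W(H, C) = C*H
m(g) = g + g² (m(g) = g + g*g = g + g²)
z = 4
U(M) = M³*(1 + M) (U(M) = ((M*(1 + M))*M)*M = (M²*(1 + M))*M = M³*(1 + M))
8*(U(z) + 16) = 8*(4³*(1 + 4) + 16) = 8*(64*5 + 16) = 8*(320 + 16) = 8*336 = 2688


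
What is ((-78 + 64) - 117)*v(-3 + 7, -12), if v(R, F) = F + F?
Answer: 3144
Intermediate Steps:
v(R, F) = 2*F
((-78 + 64) - 117)*v(-3 + 7, -12) = ((-78 + 64) - 117)*(2*(-12)) = (-14 - 117)*(-24) = -131*(-24) = 3144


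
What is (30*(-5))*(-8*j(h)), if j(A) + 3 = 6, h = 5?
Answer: 3600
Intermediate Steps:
j(A) = 3 (j(A) = -3 + 6 = 3)
(30*(-5))*(-8*j(h)) = (30*(-5))*(-8*3) = -150*(-24) = 3600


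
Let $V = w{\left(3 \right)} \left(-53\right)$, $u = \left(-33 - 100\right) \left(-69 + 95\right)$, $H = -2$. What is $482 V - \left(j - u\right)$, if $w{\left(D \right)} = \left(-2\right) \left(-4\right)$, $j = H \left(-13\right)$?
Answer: $-207852$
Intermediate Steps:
$j = 26$ ($j = \left(-2\right) \left(-13\right) = 26$)
$w{\left(D \right)} = 8$
$u = -3458$ ($u = \left(-133\right) 26 = -3458$)
$V = -424$ ($V = 8 \left(-53\right) = -424$)
$482 V - \left(j - u\right) = 482 \left(-424\right) - 3484 = -204368 - 3484 = -207852$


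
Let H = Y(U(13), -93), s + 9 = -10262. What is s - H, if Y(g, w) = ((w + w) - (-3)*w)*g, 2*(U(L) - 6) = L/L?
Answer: -14497/2 ≈ -7248.5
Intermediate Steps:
U(L) = 13/2 (U(L) = 6 + (L/L)/2 = 6 + (½)*1 = 6 + ½ = 13/2)
Y(g, w) = 5*g*w (Y(g, w) = (2*w + 3*w)*g = (5*w)*g = 5*g*w)
s = -10271 (s = -9 - 10262 = -10271)
H = -6045/2 (H = 5*(13/2)*(-93) = -6045/2 ≈ -3022.5)
s - H = -10271 - 1*(-6045/2) = -10271 + 6045/2 = -14497/2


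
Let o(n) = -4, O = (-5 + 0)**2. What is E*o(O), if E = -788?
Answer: 3152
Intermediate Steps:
O = 25 (O = (-5)**2 = 25)
E*o(O) = -788*(-4) = 3152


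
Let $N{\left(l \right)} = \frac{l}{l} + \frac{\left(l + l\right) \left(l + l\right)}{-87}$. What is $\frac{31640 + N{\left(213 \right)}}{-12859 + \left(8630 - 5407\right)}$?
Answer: $- \frac{285699}{93148} \approx -3.0672$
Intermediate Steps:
$N{\left(l \right)} = 1 - \frac{4 l^{2}}{87}$ ($N{\left(l \right)} = 1 + 2 l 2 l \left(- \frac{1}{87}\right) = 1 + 4 l^{2} \left(- \frac{1}{87}\right) = 1 - \frac{4 l^{2}}{87}$)
$\frac{31640 + N{\left(213 \right)}}{-12859 + \left(8630 - 5407\right)} = \frac{31640 + \left(1 - \frac{4 \cdot 213^{2}}{87}\right)}{-12859 + \left(8630 - 5407\right)} = \frac{31640 + \left(1 - \frac{60492}{29}\right)}{-12859 + \left(8630 - 5407\right)} = \frac{31640 + \left(1 - \frac{60492}{29}\right)}{-12859 + 3223} = \frac{31640 - \frac{60463}{29}}{-9636} = \frac{857097}{29} \left(- \frac{1}{9636}\right) = - \frac{285699}{93148}$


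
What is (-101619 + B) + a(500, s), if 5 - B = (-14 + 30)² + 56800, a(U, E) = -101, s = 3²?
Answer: -158771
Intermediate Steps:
s = 9
B = -57051 (B = 5 - ((-14 + 30)² + 56800) = 5 - (16² + 56800) = 5 - (256 + 56800) = 5 - 1*57056 = 5 - 57056 = -57051)
(-101619 + B) + a(500, s) = (-101619 - 57051) - 101 = -158670 - 101 = -158771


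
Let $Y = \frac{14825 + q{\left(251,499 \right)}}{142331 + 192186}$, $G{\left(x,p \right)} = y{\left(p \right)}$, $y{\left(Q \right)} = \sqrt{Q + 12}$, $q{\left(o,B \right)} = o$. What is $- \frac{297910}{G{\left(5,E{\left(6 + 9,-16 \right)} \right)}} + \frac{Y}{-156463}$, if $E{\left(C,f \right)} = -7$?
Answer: $- \frac{15076}{52339533371} - 59582 \sqrt{5} \approx -1.3323 \cdot 10^{5}$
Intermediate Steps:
$y{\left(Q \right)} = \sqrt{12 + Q}$
$G{\left(x,p \right)} = \sqrt{12 + p}$
$Y = \frac{15076}{334517}$ ($Y = \frac{14825 + 251}{142331 + 192186} = \frac{15076}{334517} \approx 0.045068$)
$- \frac{297910}{G{\left(5,E{\left(6 + 9,-16 \right)} \right)}} + \frac{Y}{-156463} = - \frac{297910}{\sqrt{12 - 7}} + \frac{15076}{334517 \left(-156463\right)} = - \frac{297910}{\sqrt{5}} + \frac{15076}{334517} \left(- \frac{1}{156463}\right) = - 297910 \frac{\sqrt{5}}{5} - \frac{15076}{52339533371} = - 59582 \sqrt{5} - \frac{15076}{52339533371} = - \frac{15076}{52339533371} - 59582 \sqrt{5}$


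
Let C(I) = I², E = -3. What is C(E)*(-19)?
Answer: -171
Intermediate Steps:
C(E)*(-19) = (-3)²*(-19) = 9*(-19) = -171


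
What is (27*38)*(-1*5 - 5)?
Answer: -10260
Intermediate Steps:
(27*38)*(-1*5 - 5) = 1026*(-5 - 5) = 1026*(-10) = -10260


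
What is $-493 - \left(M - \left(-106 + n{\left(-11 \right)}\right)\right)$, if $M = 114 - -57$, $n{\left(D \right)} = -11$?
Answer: $-781$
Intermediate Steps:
$M = 171$ ($M = 114 + 57 = 171$)
$-493 - \left(M - \left(-106 + n{\left(-11 \right)}\right)\right) = -493 - \left(171 + \left(106 - -11\right)\right) = -493 - \left(171 + \left(106 + 11\right)\right) = -493 - \left(171 + 117\right) = -493 - 288 = -781$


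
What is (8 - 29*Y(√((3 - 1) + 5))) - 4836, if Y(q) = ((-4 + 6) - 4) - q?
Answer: -4770 + 29*√7 ≈ -4693.3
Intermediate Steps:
Y(q) = -2 - q (Y(q) = (2 - 4) - q = -2 - q)
(8 - 29*Y(√((3 - 1) + 5))) - 4836 = (8 - 29*(-2 - √((3 - 1) + 5))) - 4836 = (8 - 29*(-2 - √(2 + 5))) - 4836 = (8 - 29*(-2 - √7)) - 4836 = (8 + (58 + 29*√7)) - 4836 = (66 + 29*√7) - 4836 = -4770 + 29*√7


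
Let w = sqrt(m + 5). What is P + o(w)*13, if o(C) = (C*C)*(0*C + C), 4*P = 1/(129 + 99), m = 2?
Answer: 1/912 + 91*sqrt(7) ≈ 240.76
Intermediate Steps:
w = sqrt(7) (w = sqrt(2 + 5) = sqrt(7) ≈ 2.6458)
P = 1/912 (P = 1/(4*(129 + 99)) = (1/4)/228 = (1/4)*(1/228) = 1/912 ≈ 0.0010965)
o(C) = C**3 (o(C) = C**2*(0 + C) = C**2*C = C**3)
P + o(w)*13 = 1/912 + (sqrt(7))**3*13 = 1/912 + (7*sqrt(7))*13 = 1/912 + 91*sqrt(7)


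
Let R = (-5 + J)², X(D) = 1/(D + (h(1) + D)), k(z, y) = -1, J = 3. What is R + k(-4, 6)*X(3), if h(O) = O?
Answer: 27/7 ≈ 3.8571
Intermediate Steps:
X(D) = 1/(1 + 2*D) (X(D) = 1/(D + (1 + D)) = 1/(1 + 2*D))
R = 4 (R = (-5 + 3)² = (-2)² = 4)
R + k(-4, 6)*X(3) = 4 - 1/(1 + 2*3) = 4 - 1/(1 + 6) = 4 - 1/7 = 4 - 1*⅐ = 4 - ⅐ = 27/7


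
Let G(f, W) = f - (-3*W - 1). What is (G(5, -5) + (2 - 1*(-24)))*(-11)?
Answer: -187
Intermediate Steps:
G(f, W) = 1 + f + 3*W (G(f, W) = f - (-1 - 3*W) = f + (1 + 3*W) = 1 + f + 3*W)
(G(5, -5) + (2 - 1*(-24)))*(-11) = ((1 + 5 + 3*(-5)) + (2 - 1*(-24)))*(-11) = ((1 + 5 - 15) + (2 + 24))*(-11) = (-9 + 26)*(-11) = 17*(-11) = -187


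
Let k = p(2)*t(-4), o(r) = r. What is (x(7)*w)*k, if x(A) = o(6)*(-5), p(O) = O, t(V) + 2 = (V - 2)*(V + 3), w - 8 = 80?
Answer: -21120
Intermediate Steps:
w = 88 (w = 8 + 80 = 88)
t(V) = -2 + (-2 + V)*(3 + V) (t(V) = -2 + (V - 2)*(V + 3) = -2 + (-2 + V)*(3 + V))
k = 8 (k = 2*(-8 - 4 + (-4)²) = 2*(-8 - 4 + 16) = 2*4 = 8)
x(A) = -30 (x(A) = 6*(-5) = -30)
(x(7)*w)*k = -30*88*8 = -2640*8 = -21120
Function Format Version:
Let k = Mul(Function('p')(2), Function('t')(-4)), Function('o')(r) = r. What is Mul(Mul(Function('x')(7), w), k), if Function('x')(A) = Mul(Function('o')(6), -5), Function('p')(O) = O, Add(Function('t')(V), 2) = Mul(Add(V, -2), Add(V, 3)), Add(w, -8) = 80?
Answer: -21120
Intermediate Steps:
w = 88 (w = Add(8, 80) = 88)
Function('t')(V) = Add(-2, Mul(Add(-2, V), Add(3, V))) (Function('t')(V) = Add(-2, Mul(Add(V, -2), Add(V, 3))) = Add(-2, Mul(Add(-2, V), Add(3, V))))
k = 8 (k = Mul(2, Add(-8, -4, Pow(-4, 2))) = Mul(2, Add(-8, -4, 16)) = Mul(2, 4) = 8)
Function('x')(A) = -30 (Function('x')(A) = Mul(6, -5) = -30)
Mul(Mul(Function('x')(7), w), k) = Mul(Mul(-30, 88), 8) = Mul(-2640, 8) = -21120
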